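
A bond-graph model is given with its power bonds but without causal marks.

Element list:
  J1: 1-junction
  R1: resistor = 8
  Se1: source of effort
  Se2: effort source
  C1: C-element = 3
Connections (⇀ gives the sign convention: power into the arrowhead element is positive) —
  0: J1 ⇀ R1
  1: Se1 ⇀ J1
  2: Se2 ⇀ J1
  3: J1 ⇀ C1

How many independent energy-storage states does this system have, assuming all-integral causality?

#1 stroke→J1  (Se1 fixes effort; stroke away)
#2 stroke→J1  (source Se2 imposes e)
#3 stroke→J1  (C1 outputs effort q/C1)
#0 stroke→R1  (J1: last free bond brings flow in)

1  (C1 all integral)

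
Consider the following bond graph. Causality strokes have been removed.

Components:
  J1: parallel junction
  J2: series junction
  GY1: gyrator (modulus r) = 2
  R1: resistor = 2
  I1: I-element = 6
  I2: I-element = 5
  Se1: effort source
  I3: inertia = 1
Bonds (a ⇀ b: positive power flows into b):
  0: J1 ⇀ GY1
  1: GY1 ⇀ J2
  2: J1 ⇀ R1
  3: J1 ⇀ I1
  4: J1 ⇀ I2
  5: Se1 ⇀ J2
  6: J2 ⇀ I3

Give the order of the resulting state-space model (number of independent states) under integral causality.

3  (I1, I2, I3 all integral)

bond 5 stroke at J2  (Se1 fixes effort; stroke away)
bond 3 stroke at I1  (I1 outputs flow p/I1)
bond 4 stroke at I2  (prefer integral on I2)
bond 6 stroke at I3  (prefer integral on I3)
bond 1 stroke at J2  (1-jn J2 has f-setter on 6)
bond 0 stroke at J1  (GY GY1: same side as bond 1)
bond 2 stroke at R1  (J1 effort already set via bond 0)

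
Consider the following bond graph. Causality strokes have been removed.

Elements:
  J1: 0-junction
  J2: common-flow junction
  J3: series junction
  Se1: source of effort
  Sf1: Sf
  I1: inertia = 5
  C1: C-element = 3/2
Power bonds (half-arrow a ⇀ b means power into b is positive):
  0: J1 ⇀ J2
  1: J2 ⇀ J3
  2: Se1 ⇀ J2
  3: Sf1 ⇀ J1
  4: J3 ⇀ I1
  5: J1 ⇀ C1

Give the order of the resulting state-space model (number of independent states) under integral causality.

2  (C1, I1 all integral)

#2 |J2  (Se1: effort source, stroke at far end)
#3 |Sf1  (source Sf1 imposes f)
#4 |I1  (I1: I, integral causality)
#1 |J3  (J3 flow already set via bond 4)
#0 |J2  (J2 flow already set via bond 1)
#5 |J1  (J1 needs exactly one e-in)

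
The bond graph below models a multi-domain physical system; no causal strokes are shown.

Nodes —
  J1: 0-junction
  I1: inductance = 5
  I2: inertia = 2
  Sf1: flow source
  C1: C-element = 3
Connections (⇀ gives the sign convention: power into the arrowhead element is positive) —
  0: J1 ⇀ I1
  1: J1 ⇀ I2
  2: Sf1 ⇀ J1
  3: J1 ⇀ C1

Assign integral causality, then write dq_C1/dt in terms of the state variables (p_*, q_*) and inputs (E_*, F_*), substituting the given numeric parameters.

b2 →Sf1  (Sf1 fixes flow; stroke at Sf1)
b0 →I1  (I1 outputs flow p/I1)
b1 →I2  (I2 integral (f out))
b3 →J1  (J1 needs exactly one e-in)

dq_C1/dt = F_Sf1 - p_I1/5 - p_I2/2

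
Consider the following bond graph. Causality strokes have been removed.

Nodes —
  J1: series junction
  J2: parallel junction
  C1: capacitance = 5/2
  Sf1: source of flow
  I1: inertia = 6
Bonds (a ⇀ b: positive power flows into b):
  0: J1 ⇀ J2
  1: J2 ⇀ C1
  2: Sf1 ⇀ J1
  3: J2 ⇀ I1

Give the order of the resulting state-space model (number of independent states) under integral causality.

2  (C1, I1 all integral)

β2 stroke at Sf1  (Sf1: flow source, stroke at near end)
β0 stroke at J1  (common-f at J1 fixed by 2)
β1 stroke at J2  (C1 integral (e out))
β3 stroke at I1  (J2: bond 1 brought effort, rest push out)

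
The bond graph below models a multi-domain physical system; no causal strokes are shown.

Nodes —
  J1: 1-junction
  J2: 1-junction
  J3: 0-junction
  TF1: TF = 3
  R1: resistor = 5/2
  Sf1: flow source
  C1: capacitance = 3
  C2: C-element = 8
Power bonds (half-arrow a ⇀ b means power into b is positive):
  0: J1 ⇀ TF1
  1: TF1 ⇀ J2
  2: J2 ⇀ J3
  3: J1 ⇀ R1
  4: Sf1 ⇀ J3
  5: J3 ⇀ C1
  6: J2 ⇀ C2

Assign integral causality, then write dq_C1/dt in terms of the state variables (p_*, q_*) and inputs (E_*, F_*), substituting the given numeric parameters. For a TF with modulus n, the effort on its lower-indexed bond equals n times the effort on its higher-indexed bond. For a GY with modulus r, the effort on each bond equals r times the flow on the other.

dq_C1/dt = F_Sf1 - 6*q_C1/5 - 9*q_C2/20

b4 stroke at Sf1  (Sf1 fixes flow; stroke at Sf1)
b5 stroke at J3  (C1: C, integral causality)
b2 stroke at J2  (J3: bond 5 brought effort, rest push out)
b6 stroke at J2  (C2 outputs effort q/C2)
b1 stroke at TF1  (closing 1-jn rule on J2)
b0 stroke at J1  (through TF1, causality passes straight; one stroke at TF1)
b3 stroke at R1  (only one flow-in slot at J1)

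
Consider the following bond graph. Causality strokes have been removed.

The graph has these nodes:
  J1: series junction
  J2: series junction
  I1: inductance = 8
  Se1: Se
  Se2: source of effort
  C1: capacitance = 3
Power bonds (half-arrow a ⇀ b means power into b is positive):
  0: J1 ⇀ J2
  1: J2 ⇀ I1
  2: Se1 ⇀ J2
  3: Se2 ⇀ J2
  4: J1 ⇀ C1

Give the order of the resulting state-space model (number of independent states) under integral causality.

2  (C1, I1 all integral)

#2 stroke→J2  (Se1 fixes effort; stroke away)
#3 stroke→J2  (source Se2 imposes e)
#1 stroke→I1  (I1 outputs flow p/I1)
#0 stroke→J2  (1-jn J2 has f-setter on 1)
#4 stroke→J1  (J1: bond 0 brought flow, rest push out)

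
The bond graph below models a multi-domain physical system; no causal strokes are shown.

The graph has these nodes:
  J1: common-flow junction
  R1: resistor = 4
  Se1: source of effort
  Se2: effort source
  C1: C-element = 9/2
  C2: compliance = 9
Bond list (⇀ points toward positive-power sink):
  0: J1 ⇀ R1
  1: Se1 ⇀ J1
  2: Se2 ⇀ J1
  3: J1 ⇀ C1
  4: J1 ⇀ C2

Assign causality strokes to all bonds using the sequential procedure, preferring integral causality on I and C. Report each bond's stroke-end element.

bond 1 |J1  (source Se1 imposes e)
bond 2 |J1  (Se2 fixes effort; stroke away)
bond 3 |J1  (C1: C, integral causality)
bond 4 |J1  (prefer integral on C2)
bond 0 |R1  (closing 1-jn rule on J1)

β0 |R1
β1 |J1
β2 |J1
β3 |J1
β4 |J1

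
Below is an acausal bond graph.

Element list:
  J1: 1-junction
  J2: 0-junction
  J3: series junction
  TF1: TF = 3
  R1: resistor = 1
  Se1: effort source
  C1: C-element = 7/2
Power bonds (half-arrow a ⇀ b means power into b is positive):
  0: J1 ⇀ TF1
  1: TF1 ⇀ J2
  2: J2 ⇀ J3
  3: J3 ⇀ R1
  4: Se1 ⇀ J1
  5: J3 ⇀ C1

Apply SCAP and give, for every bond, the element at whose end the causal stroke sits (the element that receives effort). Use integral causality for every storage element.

b4 stroke→J1  (Se1 (Se) sets effort on bond)
b0 stroke→TF1  (only one flow-in slot at J1)
b1 stroke→J2  (through TF1, causality passes straight; one stroke at TF1)
b2 stroke→J3  (common-e at J2 fixed by 1)
b5 stroke→J3  (prefer integral on C1)
b3 stroke→R1  (J3: last free bond brings flow in)

#0 stroke→TF1
#1 stroke→J2
#2 stroke→J3
#3 stroke→R1
#4 stroke→J1
#5 stroke→J3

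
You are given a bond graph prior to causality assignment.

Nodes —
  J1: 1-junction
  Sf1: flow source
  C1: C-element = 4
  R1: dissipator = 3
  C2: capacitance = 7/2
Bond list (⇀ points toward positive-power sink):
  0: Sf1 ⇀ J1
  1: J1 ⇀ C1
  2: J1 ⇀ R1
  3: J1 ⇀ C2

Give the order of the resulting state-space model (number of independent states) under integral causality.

2  (C1, C2 all integral)

β0 |Sf1  (Sf1: flow source, stroke at near end)
β1 |J1  (J1: bond 0 brought flow, rest push out)
β2 |J1  (1-jn J1 has f-setter on 0)
β3 |J1  (J1: bond 0 brought flow, rest push out)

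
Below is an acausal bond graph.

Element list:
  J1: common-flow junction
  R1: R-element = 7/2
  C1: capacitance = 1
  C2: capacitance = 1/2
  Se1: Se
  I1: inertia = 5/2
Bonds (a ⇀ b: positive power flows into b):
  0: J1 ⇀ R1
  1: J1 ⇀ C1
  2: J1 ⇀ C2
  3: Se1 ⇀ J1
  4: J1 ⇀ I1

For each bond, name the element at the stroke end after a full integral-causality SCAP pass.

b3 stroke→J1  (source Se1 imposes e)
b1 stroke→J1  (prefer integral on C1)
b2 stroke→J1  (C2 integral (e out))
b4 stroke→I1  (I1 outputs flow p/I1)
b0 stroke→J1  (common-f at J1 fixed by 4)

bond 0 →J1
bond 1 →J1
bond 2 →J1
bond 3 →J1
bond 4 →I1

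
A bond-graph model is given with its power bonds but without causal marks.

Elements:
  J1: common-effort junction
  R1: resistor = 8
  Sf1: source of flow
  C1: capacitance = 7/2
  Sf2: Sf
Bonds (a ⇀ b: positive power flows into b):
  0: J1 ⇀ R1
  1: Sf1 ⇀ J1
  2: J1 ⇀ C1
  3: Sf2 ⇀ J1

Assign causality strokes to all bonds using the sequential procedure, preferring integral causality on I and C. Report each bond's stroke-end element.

b1 stroke at Sf1  (Sf1: flow source, stroke at near end)
b3 stroke at Sf2  (Sf2 (Sf) sets flow on bond)
b2 stroke at J1  (C1: C, integral causality)
b0 stroke at R1  (J1: bond 2 brought effort, rest push out)

β0 stroke at R1
β1 stroke at Sf1
β2 stroke at J1
β3 stroke at Sf2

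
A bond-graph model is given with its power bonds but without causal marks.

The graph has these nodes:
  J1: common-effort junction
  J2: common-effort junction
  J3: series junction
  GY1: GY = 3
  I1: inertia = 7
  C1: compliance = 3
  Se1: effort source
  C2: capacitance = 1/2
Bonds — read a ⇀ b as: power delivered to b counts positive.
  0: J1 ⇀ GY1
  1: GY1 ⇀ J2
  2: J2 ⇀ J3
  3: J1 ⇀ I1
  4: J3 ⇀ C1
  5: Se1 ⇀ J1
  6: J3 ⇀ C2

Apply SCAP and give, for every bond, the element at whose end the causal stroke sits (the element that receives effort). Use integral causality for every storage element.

bond 5 stroke at J1  (Se1 (Se) sets effort on bond)
bond 0 stroke at GY1  (J1 effort already set via bond 5)
bond 3 stroke at I1  (0-jn J1 has e-setter on 5)
bond 1 stroke at GY1  (GY1: gyrator matches bond 0)
bond 2 stroke at J2  (J2 needs exactly one e-in)
bond 4 stroke at J3  (1-jn J3 has f-setter on 2)
bond 6 stroke at J3  (J3 flow already set via bond 2)

bond 0 stroke→GY1
bond 1 stroke→GY1
bond 2 stroke→J2
bond 3 stroke→I1
bond 4 stroke→J3
bond 5 stroke→J1
bond 6 stroke→J3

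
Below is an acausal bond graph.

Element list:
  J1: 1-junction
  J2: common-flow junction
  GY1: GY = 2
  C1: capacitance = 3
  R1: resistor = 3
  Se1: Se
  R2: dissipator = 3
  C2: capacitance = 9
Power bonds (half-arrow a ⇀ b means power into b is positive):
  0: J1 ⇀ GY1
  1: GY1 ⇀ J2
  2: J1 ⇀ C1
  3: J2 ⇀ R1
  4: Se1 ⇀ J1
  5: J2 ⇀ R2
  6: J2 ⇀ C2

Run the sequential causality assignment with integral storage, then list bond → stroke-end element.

#4 |J1  (Se1 (Se) sets effort on bond)
#2 |J1  (C1: C, integral causality)
#0 |GY1  (J1: last free bond brings flow in)
#1 |GY1  (GY1 both-in/both-out from 0)
#3 |J2  (1-jn J2 has f-setter on 1)
#5 |J2  (1-jn J2 has f-setter on 1)
#6 |J2  (1-jn J2 has f-setter on 1)

b0 stroke→GY1
b1 stroke→GY1
b2 stroke→J1
b3 stroke→J2
b4 stroke→J1
b5 stroke→J2
b6 stroke→J2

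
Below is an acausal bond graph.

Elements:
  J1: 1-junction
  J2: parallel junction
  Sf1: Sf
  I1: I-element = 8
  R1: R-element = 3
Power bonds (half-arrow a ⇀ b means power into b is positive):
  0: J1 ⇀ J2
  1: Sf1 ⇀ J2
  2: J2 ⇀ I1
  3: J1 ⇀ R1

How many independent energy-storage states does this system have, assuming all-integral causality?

bond 1 stroke at Sf1  (Sf1 (Sf) sets flow on bond)
bond 2 stroke at I1  (I1: I, integral causality)
bond 0 stroke at J2  (J2: last free bond brings effort in)
bond 3 stroke at J1  (J1: bond 0 brought flow, rest push out)

1  (I1 all integral)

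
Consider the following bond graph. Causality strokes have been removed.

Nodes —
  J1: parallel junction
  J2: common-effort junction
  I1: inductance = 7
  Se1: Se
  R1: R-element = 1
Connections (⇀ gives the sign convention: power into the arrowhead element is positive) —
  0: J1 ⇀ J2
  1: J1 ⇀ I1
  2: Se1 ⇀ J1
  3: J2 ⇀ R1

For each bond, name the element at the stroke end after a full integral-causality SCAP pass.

#0 →J2
#1 →I1
#2 →J1
#3 →R1

β2 stroke at J1  (Se1 (Se) sets effort on bond)
β0 stroke at J2  (J1: bond 2 brought effort, rest push out)
β1 stroke at I1  (J1 effort already set via bond 2)
β3 stroke at R1  (0-jn J2 has e-setter on 0)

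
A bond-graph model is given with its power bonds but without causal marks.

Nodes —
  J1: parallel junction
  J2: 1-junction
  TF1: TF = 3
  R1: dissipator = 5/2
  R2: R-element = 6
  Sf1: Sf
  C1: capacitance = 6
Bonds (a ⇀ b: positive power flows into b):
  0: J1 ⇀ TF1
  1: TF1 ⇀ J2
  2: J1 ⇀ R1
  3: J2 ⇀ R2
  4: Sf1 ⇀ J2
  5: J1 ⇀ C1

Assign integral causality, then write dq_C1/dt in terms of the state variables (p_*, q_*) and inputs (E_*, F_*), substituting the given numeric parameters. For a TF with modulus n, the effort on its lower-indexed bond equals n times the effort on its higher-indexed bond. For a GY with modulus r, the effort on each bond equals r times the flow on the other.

dq_C1/dt = -F_Sf1/3 - q_C1/15

β4 |Sf1  (Sf1 (Sf) sets flow on bond)
β1 |J2  (common-f at J2 fixed by 4)
β3 |J2  (1-jn J2 has f-setter on 4)
β0 |TF1  (TF1: transformer flips bond 1)
β5 |J1  (C1 integral (e out))
β2 |R1  (0-jn J1 has e-setter on 5)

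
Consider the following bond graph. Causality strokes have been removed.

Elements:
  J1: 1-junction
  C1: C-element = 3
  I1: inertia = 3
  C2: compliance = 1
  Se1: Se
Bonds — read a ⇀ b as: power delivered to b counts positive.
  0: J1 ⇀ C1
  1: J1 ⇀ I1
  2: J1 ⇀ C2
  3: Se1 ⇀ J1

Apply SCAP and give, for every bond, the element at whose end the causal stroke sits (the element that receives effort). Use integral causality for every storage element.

#3 →J1  (source Se1 imposes e)
#0 →J1  (C1: C, integral causality)
#1 →I1  (I1 integral (f out))
#2 →J1  (1-jn J1 has f-setter on 1)

#0 stroke→J1
#1 stroke→I1
#2 stroke→J1
#3 stroke→J1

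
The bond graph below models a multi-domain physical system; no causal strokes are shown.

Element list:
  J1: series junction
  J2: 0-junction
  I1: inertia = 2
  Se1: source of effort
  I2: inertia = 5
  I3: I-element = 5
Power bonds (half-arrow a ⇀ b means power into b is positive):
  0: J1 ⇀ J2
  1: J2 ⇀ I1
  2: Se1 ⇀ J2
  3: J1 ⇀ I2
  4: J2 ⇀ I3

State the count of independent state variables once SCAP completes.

3  (I1, I2, I3 all integral)

bond 2 |J2  (Se1 fixes effort; stroke away)
bond 0 |J1  (J2 effort already set via bond 2)
bond 1 |I1  (0-jn J2 has e-setter on 2)
bond 4 |I3  (J2: bond 2 brought effort, rest push out)
bond 3 |I2  (J1: last free bond brings flow in)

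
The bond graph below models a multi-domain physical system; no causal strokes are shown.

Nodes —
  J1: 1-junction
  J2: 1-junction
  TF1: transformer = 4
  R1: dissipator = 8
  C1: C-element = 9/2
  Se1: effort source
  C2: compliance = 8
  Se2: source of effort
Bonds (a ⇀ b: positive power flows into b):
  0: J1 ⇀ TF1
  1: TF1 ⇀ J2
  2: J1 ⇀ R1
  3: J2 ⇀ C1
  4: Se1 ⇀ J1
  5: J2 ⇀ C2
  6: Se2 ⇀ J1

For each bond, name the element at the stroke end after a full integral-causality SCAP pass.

β4 stroke at J1  (source Se1 imposes e)
β6 stroke at J1  (Se2 fixes effort; stroke away)
β3 stroke at J2  (prefer integral on C1)
β5 stroke at J2  (prefer integral on C2)
β1 stroke at TF1  (closing 1-jn rule on J2)
β0 stroke at J1  (TF1: transformer flips bond 1)
β2 stroke at R1  (J1: last free bond brings flow in)

b0 →J1
b1 →TF1
b2 →R1
b3 →J2
b4 →J1
b5 →J2
b6 →J1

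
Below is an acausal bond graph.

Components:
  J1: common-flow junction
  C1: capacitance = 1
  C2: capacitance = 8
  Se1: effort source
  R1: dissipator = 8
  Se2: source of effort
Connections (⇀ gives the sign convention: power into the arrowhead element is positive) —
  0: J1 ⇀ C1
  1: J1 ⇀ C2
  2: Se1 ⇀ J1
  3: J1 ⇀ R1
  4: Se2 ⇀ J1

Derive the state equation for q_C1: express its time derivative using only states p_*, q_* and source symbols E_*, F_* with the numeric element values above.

bond 2 |J1  (source Se1 imposes e)
bond 4 |J1  (Se2 fixes effort; stroke away)
bond 0 |J1  (C1 outputs effort q/C1)
bond 1 |J1  (C2: C, integral causality)
bond 3 |R1  (only one flow-in slot at J1)

dq_C1/dt = E_Se1/8 + E_Se2/8 - q_C1/8 - q_C2/64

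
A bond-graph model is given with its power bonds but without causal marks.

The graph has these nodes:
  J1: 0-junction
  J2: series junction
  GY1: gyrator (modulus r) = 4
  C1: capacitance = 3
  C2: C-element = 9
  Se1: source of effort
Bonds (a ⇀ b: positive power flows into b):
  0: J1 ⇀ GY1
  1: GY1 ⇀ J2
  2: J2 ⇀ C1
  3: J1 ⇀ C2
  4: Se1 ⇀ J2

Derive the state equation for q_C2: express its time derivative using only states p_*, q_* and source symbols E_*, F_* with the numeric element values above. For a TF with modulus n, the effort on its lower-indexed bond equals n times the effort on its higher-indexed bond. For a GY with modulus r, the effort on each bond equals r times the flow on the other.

bond 4 stroke at J2  (Se1 fixes effort; stroke away)
bond 2 stroke at J2  (C1 outputs effort q/C1)
bond 1 stroke at GY1  (J2 needs exactly one f-in)
bond 0 stroke at GY1  (GY1 both-in/both-out from 1)
bond 3 stroke at J1  (J1 needs exactly one e-in)

dq_C2/dt = E_Se1/4 - q_C1/12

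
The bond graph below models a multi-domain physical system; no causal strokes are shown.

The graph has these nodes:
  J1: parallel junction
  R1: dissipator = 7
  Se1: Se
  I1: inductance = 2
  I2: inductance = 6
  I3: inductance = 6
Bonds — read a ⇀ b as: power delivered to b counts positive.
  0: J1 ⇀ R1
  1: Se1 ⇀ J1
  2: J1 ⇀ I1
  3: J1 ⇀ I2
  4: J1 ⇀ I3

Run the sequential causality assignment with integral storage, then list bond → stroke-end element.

b1 →J1  (Se1 fixes effort; stroke away)
b0 →R1  (J1 effort already set via bond 1)
b2 →I1  (J1 effort already set via bond 1)
b3 →I2  (0-jn J1 has e-setter on 1)
b4 →I3  (0-jn J1 has e-setter on 1)

#0 stroke→R1
#1 stroke→J1
#2 stroke→I1
#3 stroke→I2
#4 stroke→I3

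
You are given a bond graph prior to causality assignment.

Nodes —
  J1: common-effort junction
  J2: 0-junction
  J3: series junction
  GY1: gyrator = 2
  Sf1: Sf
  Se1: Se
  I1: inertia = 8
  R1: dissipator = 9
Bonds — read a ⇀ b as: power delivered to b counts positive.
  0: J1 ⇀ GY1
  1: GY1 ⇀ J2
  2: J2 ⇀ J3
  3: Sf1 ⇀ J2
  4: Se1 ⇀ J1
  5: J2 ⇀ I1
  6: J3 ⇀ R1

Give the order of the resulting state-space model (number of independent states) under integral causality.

1  (I1 all integral)

b3 →Sf1  (Sf1 fixes flow; stroke at Sf1)
b4 →J1  (Se1 fixes effort; stroke away)
b0 →GY1  (0-jn J1 has e-setter on 4)
b1 →GY1  (GY GY1: same side as bond 0)
b5 →I1  (I1: I, integral causality)
b2 →J2  (closing 0-jn rule on J2)
b6 →J3  (J3: bond 2 brought flow, rest push out)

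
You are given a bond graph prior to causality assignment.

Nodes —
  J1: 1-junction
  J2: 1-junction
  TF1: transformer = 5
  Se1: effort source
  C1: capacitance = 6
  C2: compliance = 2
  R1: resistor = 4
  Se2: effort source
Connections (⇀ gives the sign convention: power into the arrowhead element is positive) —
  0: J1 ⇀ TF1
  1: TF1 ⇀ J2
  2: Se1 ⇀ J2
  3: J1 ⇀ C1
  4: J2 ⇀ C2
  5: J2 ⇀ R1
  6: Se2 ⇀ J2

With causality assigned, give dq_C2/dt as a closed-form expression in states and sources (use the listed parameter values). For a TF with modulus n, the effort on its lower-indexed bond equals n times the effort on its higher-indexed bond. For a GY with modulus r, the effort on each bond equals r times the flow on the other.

β2 stroke at J2  (Se1: effort source, stroke at far end)
β6 stroke at J2  (Se2: effort source, stroke at far end)
β3 stroke at J1  (C1: C, integral causality)
β0 stroke at TF1  (closing 1-jn rule on J1)
β1 stroke at J2  (TF TF1: opposite of bond 0)
β4 stroke at J2  (C2: C, integral causality)
β5 stroke at R1  (only one flow-in slot at J2)

dq_C2/dt = E_Se1/4 + E_Se2/4 - q_C1/120 - q_C2/8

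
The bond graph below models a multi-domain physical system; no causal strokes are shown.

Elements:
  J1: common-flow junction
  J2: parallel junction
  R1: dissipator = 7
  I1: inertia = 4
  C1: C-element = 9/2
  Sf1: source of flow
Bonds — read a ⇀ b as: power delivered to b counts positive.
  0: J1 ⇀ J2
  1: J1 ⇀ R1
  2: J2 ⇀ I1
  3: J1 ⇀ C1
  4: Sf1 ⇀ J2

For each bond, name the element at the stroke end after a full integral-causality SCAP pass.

bond 0 →J2
bond 1 →J1
bond 2 →I1
bond 3 →J1
bond 4 →Sf1

#4 |Sf1  (Sf1: flow source, stroke at near end)
#2 |I1  (I1 integral (f out))
#0 |J2  (J2 needs exactly one e-in)
#1 |J1  (J1 flow already set via bond 0)
#3 |J1  (J1: bond 0 brought flow, rest push out)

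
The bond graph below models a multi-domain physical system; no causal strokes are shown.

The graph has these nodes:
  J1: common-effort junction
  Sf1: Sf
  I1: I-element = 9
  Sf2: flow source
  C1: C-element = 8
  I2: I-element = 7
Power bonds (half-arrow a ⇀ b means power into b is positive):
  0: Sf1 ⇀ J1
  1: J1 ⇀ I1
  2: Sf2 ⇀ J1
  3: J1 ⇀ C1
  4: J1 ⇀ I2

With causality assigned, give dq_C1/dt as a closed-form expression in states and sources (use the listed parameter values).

β0 |Sf1  (Sf1: flow source, stroke at near end)
β2 |Sf2  (Sf2 fixes flow; stroke at Sf2)
β1 |I1  (I1 outputs flow p/I1)
β3 |J1  (prefer integral on C1)
β4 |I2  (J1: bond 3 brought effort, rest push out)

dq_C1/dt = F_Sf1 + F_Sf2 - p_I1/9 - p_I2/7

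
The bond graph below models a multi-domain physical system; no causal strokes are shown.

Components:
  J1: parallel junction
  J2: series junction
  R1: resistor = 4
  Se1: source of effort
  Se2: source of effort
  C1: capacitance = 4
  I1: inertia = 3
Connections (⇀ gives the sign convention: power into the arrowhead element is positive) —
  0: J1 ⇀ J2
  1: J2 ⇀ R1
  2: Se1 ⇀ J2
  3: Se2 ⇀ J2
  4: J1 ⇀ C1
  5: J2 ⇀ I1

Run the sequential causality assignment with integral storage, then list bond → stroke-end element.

bond 2 stroke at J2  (Se1 (Se) sets effort on bond)
bond 3 stroke at J2  (Se2 fixes effort; stroke away)
bond 4 stroke at J1  (C1 integral (e out))
bond 0 stroke at J2  (0-jn J1 has e-setter on 4)
bond 5 stroke at I1  (I1: I, integral causality)
bond 1 stroke at J2  (common-f at J2 fixed by 5)

b0 →J2
b1 →J2
b2 →J2
b3 →J2
b4 →J1
b5 →I1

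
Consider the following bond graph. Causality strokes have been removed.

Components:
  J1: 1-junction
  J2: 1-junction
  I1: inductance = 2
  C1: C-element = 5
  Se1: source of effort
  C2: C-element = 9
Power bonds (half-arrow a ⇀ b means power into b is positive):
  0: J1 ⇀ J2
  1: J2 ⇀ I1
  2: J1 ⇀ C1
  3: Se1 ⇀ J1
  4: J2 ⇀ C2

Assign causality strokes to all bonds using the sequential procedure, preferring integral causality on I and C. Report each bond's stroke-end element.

b0 |J2
b1 |I1
b2 |J1
b3 |J1
b4 |J2

bond 3 stroke at J1  (source Se1 imposes e)
bond 1 stroke at I1  (I1 outputs flow p/I1)
bond 0 stroke at J2  (common-f at J2 fixed by 1)
bond 4 stroke at J2  (J2: bond 1 brought flow, rest push out)
bond 2 stroke at J1  (J1 flow already set via bond 0)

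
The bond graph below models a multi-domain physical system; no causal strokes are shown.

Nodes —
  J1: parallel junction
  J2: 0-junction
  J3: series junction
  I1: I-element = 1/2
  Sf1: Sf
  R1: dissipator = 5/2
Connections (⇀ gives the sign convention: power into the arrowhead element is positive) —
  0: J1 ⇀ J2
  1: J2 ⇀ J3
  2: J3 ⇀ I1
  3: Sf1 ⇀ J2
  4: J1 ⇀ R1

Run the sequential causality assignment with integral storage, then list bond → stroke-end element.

bond 0 →J2
bond 1 →J3
bond 2 →I1
bond 3 →Sf1
bond 4 →J1

bond 3 →Sf1  (Sf1 (Sf) sets flow on bond)
bond 2 →I1  (I1 outputs flow p/I1)
bond 1 →J3  (1-jn J3 has f-setter on 2)
bond 0 →J2  (J2 needs exactly one e-in)
bond 4 →J1  (closing 0-jn rule on J1)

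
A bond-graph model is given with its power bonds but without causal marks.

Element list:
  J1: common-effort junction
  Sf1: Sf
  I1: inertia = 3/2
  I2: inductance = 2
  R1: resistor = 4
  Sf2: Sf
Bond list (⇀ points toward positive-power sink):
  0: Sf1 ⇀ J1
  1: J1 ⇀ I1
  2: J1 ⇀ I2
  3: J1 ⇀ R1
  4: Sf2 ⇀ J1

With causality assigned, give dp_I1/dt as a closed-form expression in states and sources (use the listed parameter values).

dp_I1/dt = 4*F_Sf1 + 4*F_Sf2 - 8*p_I1/3 - 2*p_I2

#0 stroke at Sf1  (source Sf1 imposes f)
#4 stroke at Sf2  (source Sf2 imposes f)
#1 stroke at I1  (prefer integral on I1)
#2 stroke at I2  (I2 outputs flow p/I2)
#3 stroke at J1  (J1 needs exactly one e-in)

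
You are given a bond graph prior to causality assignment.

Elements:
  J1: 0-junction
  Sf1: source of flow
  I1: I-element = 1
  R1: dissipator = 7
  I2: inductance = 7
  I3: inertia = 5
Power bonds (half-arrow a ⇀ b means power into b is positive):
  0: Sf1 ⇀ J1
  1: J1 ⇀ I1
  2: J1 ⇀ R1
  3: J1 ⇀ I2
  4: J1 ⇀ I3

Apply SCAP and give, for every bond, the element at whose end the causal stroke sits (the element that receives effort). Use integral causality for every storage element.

b0 stroke→Sf1  (Sf1: flow source, stroke at near end)
b1 stroke→I1  (I1 integral (f out))
b3 stroke→I2  (I2 outputs flow p/I2)
b4 stroke→I3  (I3 integral (f out))
b2 stroke→J1  (J1: last free bond brings effort in)

bond 0 stroke at Sf1
bond 1 stroke at I1
bond 2 stroke at J1
bond 3 stroke at I2
bond 4 stroke at I3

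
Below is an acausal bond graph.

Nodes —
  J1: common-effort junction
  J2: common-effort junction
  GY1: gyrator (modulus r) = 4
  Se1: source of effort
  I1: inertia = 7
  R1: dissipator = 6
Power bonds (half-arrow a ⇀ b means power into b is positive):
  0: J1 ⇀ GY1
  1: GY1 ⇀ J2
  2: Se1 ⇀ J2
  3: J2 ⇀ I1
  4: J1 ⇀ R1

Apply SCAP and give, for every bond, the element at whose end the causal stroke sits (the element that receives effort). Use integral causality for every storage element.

b2 →J2  (Se1 (Se) sets effort on bond)
b1 →GY1  (0-jn J2 has e-setter on 2)
b3 →I1  (J2 effort already set via bond 2)
b0 →GY1  (GY1 both-in/both-out from 1)
b4 →J1  (J1 needs exactly one e-in)

#0 stroke at GY1
#1 stroke at GY1
#2 stroke at J2
#3 stroke at I1
#4 stroke at J1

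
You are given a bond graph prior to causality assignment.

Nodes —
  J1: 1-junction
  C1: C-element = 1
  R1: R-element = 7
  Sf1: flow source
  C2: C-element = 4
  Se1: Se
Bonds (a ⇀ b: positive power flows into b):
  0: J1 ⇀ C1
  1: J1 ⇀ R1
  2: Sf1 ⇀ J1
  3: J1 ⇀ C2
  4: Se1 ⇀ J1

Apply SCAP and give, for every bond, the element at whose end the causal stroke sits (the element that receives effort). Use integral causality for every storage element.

bond 2 →Sf1  (Sf1 fixes flow; stroke at Sf1)
bond 4 →J1  (Se1: effort source, stroke at far end)
bond 0 →J1  (1-jn J1 has f-setter on 2)
bond 1 →J1  (1-jn J1 has f-setter on 2)
bond 3 →J1  (1-jn J1 has f-setter on 2)

β0 |J1
β1 |J1
β2 |Sf1
β3 |J1
β4 |J1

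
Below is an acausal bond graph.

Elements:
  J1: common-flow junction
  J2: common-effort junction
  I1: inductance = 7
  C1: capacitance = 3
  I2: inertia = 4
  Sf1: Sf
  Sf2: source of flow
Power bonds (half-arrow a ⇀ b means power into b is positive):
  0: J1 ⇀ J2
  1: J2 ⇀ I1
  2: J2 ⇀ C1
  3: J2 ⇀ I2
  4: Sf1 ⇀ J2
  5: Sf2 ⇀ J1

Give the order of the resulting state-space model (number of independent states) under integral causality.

3  (C1, I1, I2 all integral)

b4 stroke→Sf1  (source Sf1 imposes f)
b5 stroke→Sf2  (source Sf2 imposes f)
b0 stroke→J1  (1-jn J1 has f-setter on 5)
b1 stroke→I1  (I1 outputs flow p/I1)
b2 stroke→J2  (prefer integral on C1)
b3 stroke→I2  (J2: bond 2 brought effort, rest push out)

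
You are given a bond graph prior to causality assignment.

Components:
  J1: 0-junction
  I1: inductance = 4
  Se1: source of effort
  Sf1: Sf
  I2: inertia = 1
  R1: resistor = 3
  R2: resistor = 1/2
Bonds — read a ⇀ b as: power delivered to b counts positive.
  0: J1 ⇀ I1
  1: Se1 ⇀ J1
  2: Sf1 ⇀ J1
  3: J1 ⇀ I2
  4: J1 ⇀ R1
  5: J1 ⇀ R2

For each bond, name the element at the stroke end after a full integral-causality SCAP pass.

β1 stroke→J1  (Se1 (Se) sets effort on bond)
β2 stroke→Sf1  (Sf1 fixes flow; stroke at Sf1)
β0 stroke→I1  (common-e at J1 fixed by 1)
β3 stroke→I2  (J1: bond 1 brought effort, rest push out)
β4 stroke→R1  (common-e at J1 fixed by 1)
β5 stroke→R2  (J1 effort already set via bond 1)

#0 |I1
#1 |J1
#2 |Sf1
#3 |I2
#4 |R1
#5 |R2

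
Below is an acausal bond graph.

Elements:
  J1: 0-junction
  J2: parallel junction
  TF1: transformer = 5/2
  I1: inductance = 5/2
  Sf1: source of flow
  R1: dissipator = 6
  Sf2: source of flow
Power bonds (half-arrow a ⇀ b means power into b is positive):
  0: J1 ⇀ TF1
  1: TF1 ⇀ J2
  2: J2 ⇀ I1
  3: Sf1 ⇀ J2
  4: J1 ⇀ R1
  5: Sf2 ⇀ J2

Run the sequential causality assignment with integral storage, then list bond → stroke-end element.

β3 stroke→Sf1  (source Sf1 imposes f)
β5 stroke→Sf2  (Sf2 fixes flow; stroke at Sf2)
β2 stroke→I1  (I1: I, integral causality)
β1 stroke→J2  (closing 0-jn rule on J2)
β0 stroke→TF1  (TF1 one-in-one-out from 1)
β4 stroke→J1  (only one effort-in slot at J1)

bond 0 →TF1
bond 1 →J2
bond 2 →I1
bond 3 →Sf1
bond 4 →J1
bond 5 →Sf2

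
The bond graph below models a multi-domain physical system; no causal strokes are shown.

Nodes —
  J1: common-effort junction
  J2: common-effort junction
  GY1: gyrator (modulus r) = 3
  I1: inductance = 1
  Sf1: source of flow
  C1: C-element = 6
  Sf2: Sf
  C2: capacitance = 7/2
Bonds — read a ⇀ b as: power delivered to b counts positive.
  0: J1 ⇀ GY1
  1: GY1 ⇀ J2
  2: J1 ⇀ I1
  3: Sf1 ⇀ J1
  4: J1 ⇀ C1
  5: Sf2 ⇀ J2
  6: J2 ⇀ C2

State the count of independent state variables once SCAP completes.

3  (C1, C2, I1 all integral)

β3 stroke at Sf1  (source Sf1 imposes f)
β5 stroke at Sf2  (Sf2 (Sf) sets flow on bond)
β2 stroke at I1  (I1: I, integral causality)
β4 stroke at J1  (C1: C, integral causality)
β0 stroke at GY1  (0-jn J1 has e-setter on 4)
β1 stroke at GY1  (GY1 both-in/both-out from 0)
β6 stroke at J2  (J2 needs exactly one e-in)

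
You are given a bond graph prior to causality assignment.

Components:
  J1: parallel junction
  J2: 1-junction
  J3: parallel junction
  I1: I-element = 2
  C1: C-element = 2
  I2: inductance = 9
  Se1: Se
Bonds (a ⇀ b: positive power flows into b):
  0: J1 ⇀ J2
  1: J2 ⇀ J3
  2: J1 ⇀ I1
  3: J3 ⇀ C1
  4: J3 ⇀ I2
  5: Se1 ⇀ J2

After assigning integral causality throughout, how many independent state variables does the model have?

b5 →J2  (Se1: effort source, stroke at far end)
b2 →I1  (prefer integral on I1)
b0 →J1  (only one effort-in slot at J1)
b1 →J2  (1-jn J2 has f-setter on 0)
b3 →J3  (prefer integral on C1)
b4 →I2  (common-e at J3 fixed by 3)

3  (C1, I1, I2 all integral)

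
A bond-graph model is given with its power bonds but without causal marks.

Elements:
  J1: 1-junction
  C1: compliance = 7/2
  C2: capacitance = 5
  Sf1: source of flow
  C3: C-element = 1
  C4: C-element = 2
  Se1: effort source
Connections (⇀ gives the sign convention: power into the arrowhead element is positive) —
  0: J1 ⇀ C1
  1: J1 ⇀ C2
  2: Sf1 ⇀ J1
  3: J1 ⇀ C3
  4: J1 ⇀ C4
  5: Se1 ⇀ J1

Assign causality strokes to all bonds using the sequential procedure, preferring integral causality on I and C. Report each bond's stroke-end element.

bond 2 →Sf1  (source Sf1 imposes f)
bond 5 →J1  (Se1 (Se) sets effort on bond)
bond 0 →J1  (J1: bond 2 brought flow, rest push out)
bond 1 →J1  (common-f at J1 fixed by 2)
bond 3 →J1  (common-f at J1 fixed by 2)
bond 4 →J1  (J1 flow already set via bond 2)

β0 stroke at J1
β1 stroke at J1
β2 stroke at Sf1
β3 stroke at J1
β4 stroke at J1
β5 stroke at J1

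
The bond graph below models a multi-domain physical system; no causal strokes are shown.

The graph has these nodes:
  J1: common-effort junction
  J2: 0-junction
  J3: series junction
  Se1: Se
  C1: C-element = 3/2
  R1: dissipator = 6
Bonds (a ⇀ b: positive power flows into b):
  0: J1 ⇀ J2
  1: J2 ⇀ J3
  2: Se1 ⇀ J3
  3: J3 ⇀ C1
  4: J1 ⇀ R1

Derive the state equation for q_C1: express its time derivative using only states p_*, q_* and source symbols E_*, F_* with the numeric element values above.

b2 |J3  (Se1 (Se) sets effort on bond)
b3 |J3  (prefer integral on C1)
b1 |J2  (only one flow-in slot at J3)
b0 |J1  (J2: bond 1 brought effort, rest push out)
b4 |R1  (J1: bond 0 brought effort, rest push out)

dq_C1/dt = E_Se1/6 - q_C1/9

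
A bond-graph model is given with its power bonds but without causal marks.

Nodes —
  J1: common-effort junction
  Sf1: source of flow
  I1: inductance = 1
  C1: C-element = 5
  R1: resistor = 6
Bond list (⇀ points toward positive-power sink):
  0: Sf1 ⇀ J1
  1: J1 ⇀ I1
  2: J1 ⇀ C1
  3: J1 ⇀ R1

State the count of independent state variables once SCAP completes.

2  (C1, I1 all integral)

#0 |Sf1  (Sf1 fixes flow; stroke at Sf1)
#1 |I1  (I1 integral (f out))
#2 |J1  (C1: C, integral causality)
#3 |R1  (0-jn J1 has e-setter on 2)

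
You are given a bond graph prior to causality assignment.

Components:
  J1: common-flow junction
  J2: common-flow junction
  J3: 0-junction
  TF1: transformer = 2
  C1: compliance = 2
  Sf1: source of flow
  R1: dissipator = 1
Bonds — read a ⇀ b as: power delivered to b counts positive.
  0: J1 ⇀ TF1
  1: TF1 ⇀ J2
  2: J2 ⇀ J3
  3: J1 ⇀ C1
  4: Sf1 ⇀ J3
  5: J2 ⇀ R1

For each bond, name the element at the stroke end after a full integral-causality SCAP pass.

#0 →TF1
#1 →J2
#2 →J3
#3 →J1
#4 →Sf1
#5 →J2

b4 stroke at Sf1  (source Sf1 imposes f)
b2 stroke at J3  (only one effort-in slot at J3)
b1 stroke at J2  (J2 flow already set via bond 2)
b5 stroke at J2  (common-f at J2 fixed by 2)
b0 stroke at TF1  (through TF1, causality passes straight; one stroke at TF1)
b3 stroke at J1  (J1 flow already set via bond 0)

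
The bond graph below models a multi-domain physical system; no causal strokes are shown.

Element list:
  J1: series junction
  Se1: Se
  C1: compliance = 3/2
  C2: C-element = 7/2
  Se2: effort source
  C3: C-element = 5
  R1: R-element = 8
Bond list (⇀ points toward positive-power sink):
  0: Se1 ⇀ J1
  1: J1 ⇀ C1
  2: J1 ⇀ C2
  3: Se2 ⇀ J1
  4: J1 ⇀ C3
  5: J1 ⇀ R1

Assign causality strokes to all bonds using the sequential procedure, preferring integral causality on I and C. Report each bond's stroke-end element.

bond 0 →J1
bond 1 →J1
bond 2 →J1
bond 3 →J1
bond 4 →J1
bond 5 →R1

bond 0 |J1  (source Se1 imposes e)
bond 3 |J1  (Se2 (Se) sets effort on bond)
bond 1 |J1  (C1 integral (e out))
bond 2 |J1  (C2: C, integral causality)
bond 4 |J1  (prefer integral on C3)
bond 5 |R1  (J1: last free bond brings flow in)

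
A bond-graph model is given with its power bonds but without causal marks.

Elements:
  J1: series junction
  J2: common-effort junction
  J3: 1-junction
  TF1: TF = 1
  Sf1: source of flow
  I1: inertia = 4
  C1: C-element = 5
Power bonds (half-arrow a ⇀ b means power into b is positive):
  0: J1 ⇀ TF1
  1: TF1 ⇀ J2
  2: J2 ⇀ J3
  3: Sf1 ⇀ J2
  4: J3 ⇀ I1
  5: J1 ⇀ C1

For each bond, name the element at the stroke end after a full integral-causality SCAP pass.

bond 0 stroke at TF1
bond 1 stroke at J2
bond 2 stroke at J3
bond 3 stroke at Sf1
bond 4 stroke at I1
bond 5 stroke at J1

#3 |Sf1  (source Sf1 imposes f)
#4 |I1  (I1 integral (f out))
#2 |J3  (common-f at J3 fixed by 4)
#1 |J2  (J2 needs exactly one e-in)
#0 |TF1  (TF1: transformer flips bond 1)
#5 |J1  (1-jn J1 has f-setter on 0)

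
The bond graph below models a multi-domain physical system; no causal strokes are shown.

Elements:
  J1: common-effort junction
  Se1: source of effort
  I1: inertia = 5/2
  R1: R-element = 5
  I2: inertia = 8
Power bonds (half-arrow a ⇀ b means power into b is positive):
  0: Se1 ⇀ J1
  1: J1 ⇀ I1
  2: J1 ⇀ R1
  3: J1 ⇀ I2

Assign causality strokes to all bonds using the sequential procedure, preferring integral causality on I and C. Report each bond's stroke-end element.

#0 stroke→J1  (Se1 (Se) sets effort on bond)
#1 stroke→I1  (common-e at J1 fixed by 0)
#2 stroke→R1  (common-e at J1 fixed by 0)
#3 stroke→I2  (J1 effort already set via bond 0)

bond 0 →J1
bond 1 →I1
bond 2 →R1
bond 3 →I2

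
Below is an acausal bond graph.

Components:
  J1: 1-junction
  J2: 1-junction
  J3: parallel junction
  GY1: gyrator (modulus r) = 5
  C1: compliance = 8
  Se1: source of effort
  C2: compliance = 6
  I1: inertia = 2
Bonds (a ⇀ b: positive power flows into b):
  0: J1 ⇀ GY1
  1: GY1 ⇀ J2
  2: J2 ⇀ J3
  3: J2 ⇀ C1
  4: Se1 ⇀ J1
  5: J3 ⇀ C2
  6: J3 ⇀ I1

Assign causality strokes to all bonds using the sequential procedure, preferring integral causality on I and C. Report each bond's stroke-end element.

b4 stroke→J1  (Se1 (Se) sets effort on bond)
b0 stroke→GY1  (closing 1-jn rule on J1)
b1 stroke→GY1  (GY GY1: same side as bond 0)
b2 stroke→J2  (common-f at J2 fixed by 1)
b3 stroke→J2  (J2 flow already set via bond 1)
b5 stroke→J3  (C2 integral (e out))
b6 stroke→I1  (J3 effort already set via bond 5)

b0 →GY1
b1 →GY1
b2 →J2
b3 →J2
b4 →J1
b5 →J3
b6 →I1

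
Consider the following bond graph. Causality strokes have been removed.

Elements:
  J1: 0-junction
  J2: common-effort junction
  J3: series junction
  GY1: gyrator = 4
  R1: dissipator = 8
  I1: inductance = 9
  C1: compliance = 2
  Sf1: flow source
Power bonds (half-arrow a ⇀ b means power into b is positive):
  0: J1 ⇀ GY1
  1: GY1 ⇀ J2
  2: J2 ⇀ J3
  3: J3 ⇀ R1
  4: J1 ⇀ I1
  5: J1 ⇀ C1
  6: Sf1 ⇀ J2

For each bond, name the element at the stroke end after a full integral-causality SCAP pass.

#6 stroke→Sf1  (Sf1: flow source, stroke at near end)
#4 stroke→I1  (I1 integral (f out))
#5 stroke→J1  (prefer integral on C1)
#0 stroke→GY1  (common-e at J1 fixed by 5)
#1 stroke→GY1  (GY1 both-in/both-out from 0)
#2 stroke→J2  (J2: last free bond brings effort in)
#3 stroke→J3  (1-jn J3 has f-setter on 2)

b0 |GY1
b1 |GY1
b2 |J2
b3 |J3
b4 |I1
b5 |J1
b6 |Sf1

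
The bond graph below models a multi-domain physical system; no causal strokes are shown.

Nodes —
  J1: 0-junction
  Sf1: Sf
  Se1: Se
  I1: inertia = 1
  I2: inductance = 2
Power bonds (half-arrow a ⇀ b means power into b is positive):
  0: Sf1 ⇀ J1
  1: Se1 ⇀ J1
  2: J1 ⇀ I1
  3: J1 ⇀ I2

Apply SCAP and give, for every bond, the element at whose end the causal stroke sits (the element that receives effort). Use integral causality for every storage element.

β0 stroke→Sf1  (source Sf1 imposes f)
β1 stroke→J1  (Se1: effort source, stroke at far end)
β2 stroke→I1  (0-jn J1 has e-setter on 1)
β3 stroke→I2  (0-jn J1 has e-setter on 1)

#0 →Sf1
#1 →J1
#2 →I1
#3 →I2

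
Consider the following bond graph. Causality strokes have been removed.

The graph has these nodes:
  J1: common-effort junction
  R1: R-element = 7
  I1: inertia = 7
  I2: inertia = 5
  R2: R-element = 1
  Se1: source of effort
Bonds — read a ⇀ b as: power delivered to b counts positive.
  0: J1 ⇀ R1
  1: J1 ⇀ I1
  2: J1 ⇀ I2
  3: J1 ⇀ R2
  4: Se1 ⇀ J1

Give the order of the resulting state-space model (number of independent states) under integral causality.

b4 stroke at J1  (Se1 fixes effort; stroke away)
b0 stroke at R1  (J1 effort already set via bond 4)
b1 stroke at I1  (0-jn J1 has e-setter on 4)
b2 stroke at I2  (0-jn J1 has e-setter on 4)
b3 stroke at R2  (J1 effort already set via bond 4)

2  (I1, I2 all integral)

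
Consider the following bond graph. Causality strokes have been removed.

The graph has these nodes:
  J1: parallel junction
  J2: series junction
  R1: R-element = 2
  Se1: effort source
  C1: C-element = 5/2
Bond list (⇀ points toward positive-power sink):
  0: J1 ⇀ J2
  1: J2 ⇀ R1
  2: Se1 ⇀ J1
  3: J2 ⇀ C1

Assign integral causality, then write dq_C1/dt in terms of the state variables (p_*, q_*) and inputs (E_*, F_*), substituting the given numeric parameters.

dq_C1/dt = E_Se1/2 - q_C1/5

b2 |J1  (Se1 fixes effort; stroke away)
b0 |J2  (0-jn J1 has e-setter on 2)
b3 |J2  (prefer integral on C1)
b1 |R1  (closing 1-jn rule on J2)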